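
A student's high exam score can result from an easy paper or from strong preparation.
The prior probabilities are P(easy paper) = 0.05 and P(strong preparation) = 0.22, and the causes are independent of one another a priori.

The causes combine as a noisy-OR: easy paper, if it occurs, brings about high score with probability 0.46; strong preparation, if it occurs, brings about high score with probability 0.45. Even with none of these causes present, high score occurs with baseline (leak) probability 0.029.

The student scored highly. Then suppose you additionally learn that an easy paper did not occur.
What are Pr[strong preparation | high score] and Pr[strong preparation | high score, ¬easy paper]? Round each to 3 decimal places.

Pr[strong preparation | high score] ≈ 0.724; Pr[strong preparation | high score, ¬easy paper] ≈ 0.819

Under noisy-OR, P(high score | causes) = 1 − (1−0.029)·∏(1−qᵢ) over the active causes.
For the numerator, keep only strong preparation=true terms: 0.097384 + 0.007828 = 0.105212
The normalizing constant is 0.029·0.95·0.78 + 0.46595·0.95·0.22 + 0.47566·0.05·0.78 + 0.711613·0.05·0.22 = 0.145252
Posterior = 0.105212 / 0.145252 ≈ 0.724

Now also conditioning on easy paper≠true:
Sum P(high score|·) weighted by the priors over both values of strong preparation:
  P(high score | ¬easy paper) = 0.029*0.78 + 0.46595*0.22
        = 0.022620 + 0.102509 = 0.125129
Keeping only the strong preparation-present terms gives 0.102509, so
  P(strong preparation | high score, ¬easy paper) = 0.102509 / 0.125129 ≈ 0.819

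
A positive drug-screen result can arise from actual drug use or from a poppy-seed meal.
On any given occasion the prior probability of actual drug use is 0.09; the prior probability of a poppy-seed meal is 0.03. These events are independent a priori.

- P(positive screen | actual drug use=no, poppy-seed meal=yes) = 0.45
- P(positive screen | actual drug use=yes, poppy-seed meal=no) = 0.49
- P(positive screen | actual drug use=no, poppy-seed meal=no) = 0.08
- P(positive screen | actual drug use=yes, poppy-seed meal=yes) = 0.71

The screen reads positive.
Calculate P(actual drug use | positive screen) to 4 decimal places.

P(actual drug use | positive screen) ≈ 0.3503

For the numerator, keep only actual drug use=true terms: 0.042777 + 0.001917 = 0.044694
Denominator P(positive screen): 0.08×0.91×0.97 + 0.45×0.91×0.03 + 0.49×0.09×0.97 + 0.71×0.09×0.03 = 0.127595
P(actual drug use | positive screen) = 0.044694/0.127595 ≈ 0.3503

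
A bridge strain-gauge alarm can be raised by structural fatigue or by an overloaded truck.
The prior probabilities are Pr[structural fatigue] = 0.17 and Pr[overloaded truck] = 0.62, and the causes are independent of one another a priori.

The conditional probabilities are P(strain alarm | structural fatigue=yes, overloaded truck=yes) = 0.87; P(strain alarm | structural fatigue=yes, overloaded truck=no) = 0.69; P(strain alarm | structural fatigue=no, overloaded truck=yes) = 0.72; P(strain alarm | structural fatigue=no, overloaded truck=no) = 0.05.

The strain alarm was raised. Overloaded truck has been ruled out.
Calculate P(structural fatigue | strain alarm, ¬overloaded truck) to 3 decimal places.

Enumerate both values of structural fatigue and weight by the priors:
  P(strain alarm | ¬overloaded truck) = 0.05*0.83 + 0.69*0.17
        = 0.041500 + 0.117300 = 0.158800
Configurations with structural fatigue contribute 0.117300, so
  P(structural fatigue | strain alarm, ¬overloaded truck) = 0.117300 / 0.158800 ≈ 0.739

P(structural fatigue | strain alarm, ¬overloaded truck) ≈ 0.739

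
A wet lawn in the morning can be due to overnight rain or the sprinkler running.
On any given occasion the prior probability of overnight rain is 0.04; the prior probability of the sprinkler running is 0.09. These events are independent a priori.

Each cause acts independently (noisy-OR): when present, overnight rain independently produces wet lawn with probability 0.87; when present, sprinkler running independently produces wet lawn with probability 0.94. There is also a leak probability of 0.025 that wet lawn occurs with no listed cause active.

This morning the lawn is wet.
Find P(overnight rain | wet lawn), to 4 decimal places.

Under noisy-OR, P(wet lawn | causes) = 1 − (1−0.025)·∏(1−qᵢ) over the active causes.
Weight on overnight rain=true, given the evidence: 0.031786 + 0.003573 = 0.035359
The normalizing constant is 0.025*0.96*0.91 + 0.9415*0.96*0.09 + 0.87325*0.04*0.91 + 0.992395*0.04*0.09 = 0.138545
Posterior = 0.035359 / 0.138545 ≈ 0.2552

P(overnight rain | wet lawn) ≈ 0.2552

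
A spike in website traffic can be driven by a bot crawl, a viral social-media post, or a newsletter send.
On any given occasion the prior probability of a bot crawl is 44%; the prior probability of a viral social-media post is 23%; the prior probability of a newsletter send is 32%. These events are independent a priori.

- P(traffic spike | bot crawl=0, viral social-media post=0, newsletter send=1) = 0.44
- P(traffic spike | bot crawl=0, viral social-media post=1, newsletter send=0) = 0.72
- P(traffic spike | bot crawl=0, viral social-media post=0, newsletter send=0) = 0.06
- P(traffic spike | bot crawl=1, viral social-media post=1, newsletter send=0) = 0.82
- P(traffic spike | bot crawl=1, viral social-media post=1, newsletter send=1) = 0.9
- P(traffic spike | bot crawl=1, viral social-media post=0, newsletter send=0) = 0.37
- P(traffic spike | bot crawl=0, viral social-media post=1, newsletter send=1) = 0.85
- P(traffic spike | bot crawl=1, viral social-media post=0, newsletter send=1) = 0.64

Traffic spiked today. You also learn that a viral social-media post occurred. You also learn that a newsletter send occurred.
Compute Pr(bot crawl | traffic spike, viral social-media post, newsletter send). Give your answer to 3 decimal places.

Weight on bot crawl=true, given the evidence: 0.9×0.44 = 0.396000
The normalizing constant is 0.85×0.56 + 0.9×0.44 = 0.872000
Posterior = 0.396000 / 0.872000 ≈ 0.454

Pr(bot crawl | traffic spike, viral social-media post, newsletter send) ≈ 0.454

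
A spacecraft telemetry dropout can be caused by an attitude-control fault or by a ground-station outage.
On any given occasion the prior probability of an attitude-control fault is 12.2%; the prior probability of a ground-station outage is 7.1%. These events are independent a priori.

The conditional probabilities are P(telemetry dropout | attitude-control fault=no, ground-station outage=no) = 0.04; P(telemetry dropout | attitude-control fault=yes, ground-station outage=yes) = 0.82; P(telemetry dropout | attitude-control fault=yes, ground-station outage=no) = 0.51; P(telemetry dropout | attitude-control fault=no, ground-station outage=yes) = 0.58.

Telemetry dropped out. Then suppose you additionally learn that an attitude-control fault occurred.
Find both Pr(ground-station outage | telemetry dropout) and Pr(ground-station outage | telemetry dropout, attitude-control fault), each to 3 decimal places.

P(telemetry dropout) = 0.04*0.878*0.929 + 0.58*0.878*0.071 + 0.51*0.122*0.929 + 0.82*0.122*0.071 = 0.032626 + 0.036156 + 0.057802 + 0.007103 = 0.133687
Restricting to configurations with ground-station outage present: 0.036156 + 0.007103 = 0.043259.
P(ground-station outage | telemetry dropout) = 0.043259 / 0.133687 ≈ 0.324

Now condition on the additional information:
Weight on ground-station outage=true, given the evidence: 0.82*0.071 = 0.058220
Denominator P(telemetry dropout | attitude-control fault): 0.51*0.929 + 0.82*0.071 = 0.532010
Posterior = 0.058220 / 0.532010 ≈ 0.109
This is intercausal reasoning (explaining away): once attitude-control fault accounts for the telemetry dropout, ground-station outage becomes less likely.

Pr(ground-station outage | telemetry dropout) ≈ 0.324; Pr(ground-station outage | telemetry dropout, attitude-control fault) ≈ 0.109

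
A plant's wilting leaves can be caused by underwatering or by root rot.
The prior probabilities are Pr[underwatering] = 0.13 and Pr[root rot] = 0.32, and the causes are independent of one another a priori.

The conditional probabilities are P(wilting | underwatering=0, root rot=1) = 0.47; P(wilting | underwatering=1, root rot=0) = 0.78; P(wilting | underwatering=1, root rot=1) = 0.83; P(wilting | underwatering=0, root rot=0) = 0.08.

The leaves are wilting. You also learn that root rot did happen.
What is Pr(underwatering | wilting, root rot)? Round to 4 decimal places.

Sum P(wilting|·) weighted by the priors over both values of underwatering:
  P(wilting | root rot) = 0.47·0.87 + 0.83·0.13
        = 0.408900 + 0.107900 = 0.516800
Keeping only the underwatering-present terms gives 0.107900, so
  P(underwatering | wilting, root rot) = 0.107900 / 0.516800 ≈ 0.2088

Pr(underwatering | wilting, root rot) ≈ 0.2088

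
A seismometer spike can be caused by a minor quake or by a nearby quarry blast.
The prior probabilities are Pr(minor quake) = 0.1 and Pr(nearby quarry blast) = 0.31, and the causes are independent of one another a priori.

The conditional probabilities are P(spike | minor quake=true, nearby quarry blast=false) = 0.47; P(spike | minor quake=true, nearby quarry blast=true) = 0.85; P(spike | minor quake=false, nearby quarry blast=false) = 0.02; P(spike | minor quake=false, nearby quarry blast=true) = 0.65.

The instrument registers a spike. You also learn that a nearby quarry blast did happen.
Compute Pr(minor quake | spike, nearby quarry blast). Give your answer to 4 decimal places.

Pr(minor quake | spike, nearby quarry blast) ≈ 0.1269

P(spike | nearby quarry blast) = 0.65·0.9 + 0.85·0.1 = 0.585000 + 0.085000 = 0.670000
Restricting to configurations with minor quake present: 0.85·0.1 = 0.085000.
Hence the posterior is 0.085000/0.670000 ≈ 0.1269.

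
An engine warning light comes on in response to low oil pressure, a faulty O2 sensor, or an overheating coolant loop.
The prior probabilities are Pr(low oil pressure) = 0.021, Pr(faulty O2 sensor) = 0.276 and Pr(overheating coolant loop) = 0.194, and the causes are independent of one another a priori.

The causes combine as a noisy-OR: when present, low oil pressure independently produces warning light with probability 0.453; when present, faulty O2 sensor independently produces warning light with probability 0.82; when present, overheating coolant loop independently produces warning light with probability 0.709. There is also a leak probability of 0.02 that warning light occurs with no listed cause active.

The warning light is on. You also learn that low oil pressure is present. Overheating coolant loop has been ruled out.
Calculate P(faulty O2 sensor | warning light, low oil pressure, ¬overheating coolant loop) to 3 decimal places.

P(faulty O2 sensor | warning light, low oil pressure, ¬overheating coolant loop) ≈ 0.426

Under noisy-OR, P(warning light | causes) = 1 − (1−0.02)·∏(1−qᵢ) over the active causes.
Sum P(warning light|·) weighted by the priors over both values of faulty O2 sensor:
  P(warning light | low oil pressure, ¬overheating coolant loop) = 0.46394×0.724 + 0.903509×0.276
        = 0.335893 + 0.249368 = 0.585261
Configurations with faulty O2 sensor contribute 0.249368, so
  P(faulty O2 sensor | warning light, low oil pressure, ¬overheating coolant loop) = 0.249368 / 0.585261 ≈ 0.426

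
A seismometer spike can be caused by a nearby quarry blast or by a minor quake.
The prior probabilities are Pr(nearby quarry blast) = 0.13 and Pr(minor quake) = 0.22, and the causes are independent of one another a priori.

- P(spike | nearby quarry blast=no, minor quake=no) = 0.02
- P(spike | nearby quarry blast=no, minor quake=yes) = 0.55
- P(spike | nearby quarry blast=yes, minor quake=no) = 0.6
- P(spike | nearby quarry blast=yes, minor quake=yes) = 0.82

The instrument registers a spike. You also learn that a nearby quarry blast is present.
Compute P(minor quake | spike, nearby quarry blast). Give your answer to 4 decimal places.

P(spike | nearby quarry blast) = 0.6·0.78 + 0.82·0.22 = 0.468000 + 0.180400 = 0.648400
The minor quake-present share is 0.82·0.22 = 0.180400.
P(minor quake | spike, nearby quarry blast) = 0.180400 / 0.648400 ≈ 0.2782

P(minor quake | spike, nearby quarry blast) ≈ 0.2782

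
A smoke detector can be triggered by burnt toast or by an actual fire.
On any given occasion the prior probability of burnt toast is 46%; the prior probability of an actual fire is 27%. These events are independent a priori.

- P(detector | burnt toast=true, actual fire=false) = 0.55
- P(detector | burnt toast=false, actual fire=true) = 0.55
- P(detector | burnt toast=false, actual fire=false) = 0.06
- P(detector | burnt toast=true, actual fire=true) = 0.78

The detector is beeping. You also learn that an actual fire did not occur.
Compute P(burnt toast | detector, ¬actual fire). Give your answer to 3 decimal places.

P(burnt toast | detector, ¬actual fire) ≈ 0.886

For the numerator, keep only burnt toast=true terms: 0.55*0.46 = 0.253000
Denominator P(detector | ¬actual fire): 0.06*0.54 + 0.55*0.46 = 0.285400
Posterior = 0.253000 / 0.285400 ≈ 0.886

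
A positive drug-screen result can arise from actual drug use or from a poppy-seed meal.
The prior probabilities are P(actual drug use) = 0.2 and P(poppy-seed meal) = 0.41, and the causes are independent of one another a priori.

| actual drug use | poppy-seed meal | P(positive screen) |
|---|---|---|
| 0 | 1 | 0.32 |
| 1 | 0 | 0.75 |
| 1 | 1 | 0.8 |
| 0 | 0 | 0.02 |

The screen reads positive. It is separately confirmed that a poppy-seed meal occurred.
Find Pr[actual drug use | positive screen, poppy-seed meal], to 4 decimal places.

P(positive screen | poppy-seed meal) = 0.32·0.8 + 0.8·0.2 = 0.256000 + 0.160000 = 0.416000
Restricting to configurations with actual drug use present: 0.8·0.2 = 0.160000.
So P(actual drug use | positive screen, poppy-seed meal) = 0.160000/0.416000 ≈ 0.3846.

Pr[actual drug use | positive screen, poppy-seed meal] ≈ 0.3846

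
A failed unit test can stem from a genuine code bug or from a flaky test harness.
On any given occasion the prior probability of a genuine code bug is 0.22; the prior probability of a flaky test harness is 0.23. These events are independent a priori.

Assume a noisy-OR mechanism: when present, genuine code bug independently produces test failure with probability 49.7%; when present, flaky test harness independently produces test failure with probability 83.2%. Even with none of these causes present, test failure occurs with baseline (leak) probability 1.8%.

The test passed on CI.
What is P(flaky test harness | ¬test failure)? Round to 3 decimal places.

Under noisy-OR, P(test failure | causes) = 1 − (1−0.018)·∏(1−qᵢ) over the active causes.
For the numerator, keep only flaky test harness=true terms: 0.029597 + 0.004199 = 0.033796
The normalizing constant is 0.982*0.78*0.77 + 0.164976*0.78*0.23 + 0.493946*0.22*0.77 + 0.082983*0.22*0.23 = 0.707259
Posterior = 0.033796 / 0.707259 ≈ 0.048

P(flaky test harness | ¬test failure) ≈ 0.048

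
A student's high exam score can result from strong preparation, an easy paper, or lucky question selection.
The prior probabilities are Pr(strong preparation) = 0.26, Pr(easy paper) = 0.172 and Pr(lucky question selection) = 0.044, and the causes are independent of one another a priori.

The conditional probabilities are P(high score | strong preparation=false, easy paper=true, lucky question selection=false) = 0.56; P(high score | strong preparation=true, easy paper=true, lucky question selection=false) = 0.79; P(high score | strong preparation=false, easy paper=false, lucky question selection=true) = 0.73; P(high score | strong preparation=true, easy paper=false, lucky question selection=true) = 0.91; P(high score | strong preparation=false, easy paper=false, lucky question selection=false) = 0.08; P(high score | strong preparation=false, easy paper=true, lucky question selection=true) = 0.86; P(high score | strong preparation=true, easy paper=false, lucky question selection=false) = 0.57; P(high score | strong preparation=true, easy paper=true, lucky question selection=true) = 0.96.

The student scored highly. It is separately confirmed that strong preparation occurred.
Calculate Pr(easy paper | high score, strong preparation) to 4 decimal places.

By total probability over the 4 (easy paper, lucky question selection) configurations:
  P(high score | strong preparation) = 0.57·0.828·0.956 + 0.91·0.828·0.044 + 0.79·0.172·0.956 + 0.96·0.172·0.044
        = 0.451194 + 0.033153 + 0.129901 + 0.007265 = 0.621513
Configurations with easy paper contribute 0.137166, so
  P(easy paper | high score, strong preparation) = 0.137166 / 0.621513 ≈ 0.2207

Pr(easy paper | high score, strong preparation) ≈ 0.2207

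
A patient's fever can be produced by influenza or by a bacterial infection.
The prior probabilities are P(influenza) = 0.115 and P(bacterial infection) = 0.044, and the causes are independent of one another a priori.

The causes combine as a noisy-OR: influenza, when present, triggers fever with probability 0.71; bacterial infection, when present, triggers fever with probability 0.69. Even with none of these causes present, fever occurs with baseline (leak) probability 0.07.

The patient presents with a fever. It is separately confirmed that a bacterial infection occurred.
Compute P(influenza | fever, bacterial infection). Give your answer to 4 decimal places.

Under noisy-OR, P(fever | causes) = 1 − (1−0.07)·∏(1−qᵢ) over the active causes.
P(fever | bacterial infection) = 0.7117*0.885 + 0.916393*0.115 = 0.629854 + 0.105385 = 0.735239
Of this, 0.105385 comes from 0.916393*0.115 (the influenza=true cases).
P(influenza | fever, bacterial infection) = 0.105385 / 0.735239 ≈ 0.1433

P(influenza | fever, bacterial infection) ≈ 0.1433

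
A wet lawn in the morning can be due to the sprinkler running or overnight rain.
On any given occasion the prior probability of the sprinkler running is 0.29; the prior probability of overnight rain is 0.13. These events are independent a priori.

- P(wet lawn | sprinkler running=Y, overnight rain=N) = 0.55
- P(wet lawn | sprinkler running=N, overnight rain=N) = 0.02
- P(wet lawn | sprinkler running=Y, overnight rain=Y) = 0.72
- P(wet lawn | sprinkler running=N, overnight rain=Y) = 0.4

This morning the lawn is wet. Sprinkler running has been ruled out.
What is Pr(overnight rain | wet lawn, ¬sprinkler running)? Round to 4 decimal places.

Pr(overnight rain | wet lawn, ¬sprinkler running) ≈ 0.7493

Enumerate both values of overnight rain and weight by the priors:
  P(wet lawn | ¬sprinkler running) = 0.02×0.87 + 0.4×0.13
        = 0.017400 + 0.052000 = 0.069400
The terms with overnight rain present sum to 0.052000, so
  P(overnight rain | wet lawn, ¬sprinkler running) = 0.052000 / 0.069400 ≈ 0.7493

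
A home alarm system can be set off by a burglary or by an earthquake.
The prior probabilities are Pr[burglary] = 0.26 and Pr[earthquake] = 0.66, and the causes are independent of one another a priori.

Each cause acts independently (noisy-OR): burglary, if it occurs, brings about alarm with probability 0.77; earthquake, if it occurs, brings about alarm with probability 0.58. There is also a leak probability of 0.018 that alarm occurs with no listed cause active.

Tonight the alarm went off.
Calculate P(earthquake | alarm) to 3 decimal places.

Under noisy-OR, P(alarm | causes) = 1 − (1−0.018)·∏(1−qᵢ) over the active causes.
For the numerator, keep only earthquake=true terms: 0.286964 + 0.155322 = 0.442286
Normalizer over all consistent configurations: 0.018*0.74*0.34 + 0.58756*0.74*0.66 + 0.77414*0.26*0.34 + 0.905139*0.26*0.66 = 0.515249
P(earthquake | alarm) = 0.442286/0.515249 ≈ 0.858

P(earthquake | alarm) ≈ 0.858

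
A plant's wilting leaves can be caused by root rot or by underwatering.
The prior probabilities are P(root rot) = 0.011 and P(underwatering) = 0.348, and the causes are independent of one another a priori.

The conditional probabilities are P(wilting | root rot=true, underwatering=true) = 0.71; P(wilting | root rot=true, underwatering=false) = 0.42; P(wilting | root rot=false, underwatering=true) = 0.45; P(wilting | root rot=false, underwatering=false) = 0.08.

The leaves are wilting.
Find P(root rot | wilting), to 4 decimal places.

P(root rot | wilting) ≈ 0.0270

Enumerate the 4 (root rot, underwatering) configurations and weight by the priors:
  P(wilting) = 0.08·0.989·0.652 + 0.45·0.989·0.348 + 0.42·0.011·0.652 + 0.71·0.011·0.348
        = 0.051586 + 0.154877 + 0.003012 + 0.002718 = 0.212193
Keeping only the root rot-present terms gives 0.005730, so
  P(root rot | wilting) = 0.005730 / 0.212193 ≈ 0.0270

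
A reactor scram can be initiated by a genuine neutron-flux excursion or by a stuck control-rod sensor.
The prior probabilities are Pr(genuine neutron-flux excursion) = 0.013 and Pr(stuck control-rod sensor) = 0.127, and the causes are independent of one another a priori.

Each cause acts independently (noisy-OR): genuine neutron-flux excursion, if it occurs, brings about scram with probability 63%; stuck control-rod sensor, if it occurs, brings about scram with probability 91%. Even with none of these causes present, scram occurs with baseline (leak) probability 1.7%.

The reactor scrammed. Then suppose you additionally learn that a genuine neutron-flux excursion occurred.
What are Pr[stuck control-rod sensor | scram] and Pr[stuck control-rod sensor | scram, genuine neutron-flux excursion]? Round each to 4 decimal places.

Under noisy-OR, P(scram | causes) = 1 − (1−0.017)·∏(1−qᵢ) over the active causes.
By total probability over the 4 (genuine neutron-flux excursion, stuck control-rod sensor) configurations:
  P(scram) = 0.017*0.987*0.873 + 0.91153*0.987*0.127 + 0.63629*0.013*0.873 + 0.967266*0.013*0.127
        = 0.014648 + 0.114259 + 0.007221 + 0.001597 = 0.137725
Keeping only the stuck control-rod sensor-present terms gives 0.115856, so
  P(stuck control-rod sensor | scram) = 0.115856 / 0.137725 ≈ 0.8412

Now condition on the additional information:
Numerator (weight on configurations with stuck control-rod sensor): 0.967266*0.127 = 0.122843
Denominator P(scram | genuine neutron-flux excursion): 0.63629*0.873 + 0.967266*0.127 = 0.678324
Posterior = 0.122843 / 0.678324 ≈ 0.1811
— genuine neutron-flux excursion explains away the evidence for stuck control-rod sensor.

Pr[stuck control-rod sensor | scram] ≈ 0.8412; Pr[stuck control-rod sensor | scram, genuine neutron-flux excursion] ≈ 0.1811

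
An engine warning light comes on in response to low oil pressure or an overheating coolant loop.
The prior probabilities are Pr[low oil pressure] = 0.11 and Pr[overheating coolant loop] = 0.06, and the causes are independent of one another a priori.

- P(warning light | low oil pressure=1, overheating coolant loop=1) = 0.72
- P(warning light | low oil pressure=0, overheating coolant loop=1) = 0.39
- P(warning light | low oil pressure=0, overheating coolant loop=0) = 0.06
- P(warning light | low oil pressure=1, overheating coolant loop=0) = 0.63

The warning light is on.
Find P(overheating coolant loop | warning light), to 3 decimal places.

P(warning light) = 0.06×0.89×0.94 + 0.39×0.89×0.06 + 0.63×0.11×0.94 + 0.72×0.11×0.06 = 0.050196 + 0.020826 + 0.065142 + 0.004752 = 0.140916
Restricting to configurations with overheating coolant loop present: 0.020826 + 0.004752 = 0.025578.
P(overheating coolant loop | warning light) = 0.025578 / 0.140916 ≈ 0.182

P(overheating coolant loop | warning light) ≈ 0.182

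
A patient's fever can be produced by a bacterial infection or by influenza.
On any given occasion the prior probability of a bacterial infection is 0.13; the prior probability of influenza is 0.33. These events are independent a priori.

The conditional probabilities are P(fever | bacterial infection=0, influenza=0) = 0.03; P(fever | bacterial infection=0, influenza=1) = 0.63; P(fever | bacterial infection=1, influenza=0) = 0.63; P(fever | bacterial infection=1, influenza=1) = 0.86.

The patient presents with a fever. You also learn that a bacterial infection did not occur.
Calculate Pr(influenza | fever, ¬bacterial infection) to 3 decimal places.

Pr(influenza | fever, ¬bacterial infection) ≈ 0.912

By total probability over both values of influenza:
  P(fever | ¬bacterial infection) = 0.03·0.67 + 0.63·0.33
        = 0.020100 + 0.207900 = 0.228000
Keeping only the influenza-present terms gives 0.207900, so
  P(influenza | fever, ¬bacterial infection) = 0.207900 / 0.228000 ≈ 0.912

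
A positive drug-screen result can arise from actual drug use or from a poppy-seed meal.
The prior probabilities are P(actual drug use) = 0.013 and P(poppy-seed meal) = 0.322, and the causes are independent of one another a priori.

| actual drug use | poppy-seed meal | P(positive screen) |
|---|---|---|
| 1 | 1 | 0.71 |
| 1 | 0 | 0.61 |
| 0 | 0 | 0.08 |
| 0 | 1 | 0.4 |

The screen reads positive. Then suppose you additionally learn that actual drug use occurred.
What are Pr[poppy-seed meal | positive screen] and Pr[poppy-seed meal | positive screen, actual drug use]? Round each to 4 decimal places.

Pr[poppy-seed meal | positive screen] ≈ 0.6883; Pr[poppy-seed meal | positive screen, actual drug use] ≈ 0.3560

P(positive screen) = 0.08×0.987×0.678 + 0.4×0.987×0.322 + 0.61×0.013×0.678 + 0.71×0.013×0.322 = 0.053535 + 0.127126 + 0.005377 + 0.002972 = 0.189010
The poppy-seed meal-present share is 0.127126 + 0.002972 = 0.130098.
Hence the posterior is 0.130098/0.189010 ≈ 0.6883.

Now also conditioning on actual drug use=true:
P(positive screen | actual drug use) = 0.61*0.678 + 0.71*0.322 = 0.413580 + 0.228620 = 0.642200
Restricting to configurations with poppy-seed meal present: 0.71*0.322 = 0.228620.
So P(poppy-seed meal | positive screen, actual drug use) = 0.228620/0.642200 ≈ 0.3560.
The drop from 0.6883 to 0.3560 is the explaining-away (discounting) effect.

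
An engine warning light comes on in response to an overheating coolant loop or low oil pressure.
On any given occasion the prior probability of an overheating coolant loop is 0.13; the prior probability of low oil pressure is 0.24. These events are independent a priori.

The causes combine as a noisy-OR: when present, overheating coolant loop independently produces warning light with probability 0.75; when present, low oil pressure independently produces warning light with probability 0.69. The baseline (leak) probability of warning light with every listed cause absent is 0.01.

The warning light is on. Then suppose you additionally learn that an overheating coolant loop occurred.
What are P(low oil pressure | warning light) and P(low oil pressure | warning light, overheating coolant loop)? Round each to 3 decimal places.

Under noisy-OR, P(warning light | causes) = 1 − (1−0.01)·∏(1−qᵢ) over the active causes.
By total probability over the 4 (overheating coolant loop, low oil pressure) configurations:
  P(warning light) = 0.01*0.87*0.76 + 0.6931*0.87*0.24 + 0.7525*0.13*0.76 + 0.923275*0.13*0.24
        = 0.006612 + 0.144719 + 0.074347 + 0.028806 = 0.254484
Configurations with low oil pressure contribute 0.173525, so
  P(low oil pressure | warning light) = 0.173525 / 0.254484 ≈ 0.682

With the extra evidence:
Sum P(warning light|·) weighted by the priors over both values of low oil pressure:
  P(warning light | overheating coolant loop) = 0.7525·0.76 + 0.923275·0.24
        = 0.571900 + 0.221586 = 0.793486
Keeping only the low oil pressure-present terms gives 0.221586, so
  P(low oil pressure | warning light, overheating coolant loop) = 0.221586 / 0.793486 ≈ 0.279
Conditioning on overheating coolant loop lowers the posterior on low oil pressure: the classic explaining-away effect in a common-effect structure.

P(low oil pressure | warning light) ≈ 0.682; P(low oil pressure | warning light, overheating coolant loop) ≈ 0.279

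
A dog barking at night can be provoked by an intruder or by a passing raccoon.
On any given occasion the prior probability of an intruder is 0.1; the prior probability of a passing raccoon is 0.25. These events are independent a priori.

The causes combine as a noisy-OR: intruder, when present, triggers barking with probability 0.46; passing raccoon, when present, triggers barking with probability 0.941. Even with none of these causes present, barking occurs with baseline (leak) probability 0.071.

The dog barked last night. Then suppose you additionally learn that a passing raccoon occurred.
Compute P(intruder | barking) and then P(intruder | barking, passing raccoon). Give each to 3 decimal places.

Under noisy-OR, P(barking | causes) = 1 − (1−0.071)·∏(1−qᵢ) over the active causes.
P(barking) = 0.071·0.9·0.75 + 0.945189·0.9·0.25 + 0.49834·0.1·0.75 + 0.970402·0.1·0.25 = 0.047925 + 0.212668 + 0.037376 + 0.024260 = 0.322229
Restricting to configurations with intruder present: 0.037376 + 0.024260 = 0.061636.
Hence the posterior is 0.061636/0.322229 ≈ 0.191.

With the extra evidence:
Enumerate both values of intruder and weight by the priors:
  P(barking | passing raccoon) = 0.945189·0.9 + 0.970402·0.1
        = 0.850670 + 0.097040 = 0.947710
The terms with intruder present sum to 0.097040, so
  P(intruder | barking, passing raccoon) = 0.097040 / 0.947710 ≈ 0.102
This is intercausal reasoning (explaining away): once passing raccoon accounts for the barking, intruder becomes less likely.

P(intruder | barking) ≈ 0.191; P(intruder | barking, passing raccoon) ≈ 0.102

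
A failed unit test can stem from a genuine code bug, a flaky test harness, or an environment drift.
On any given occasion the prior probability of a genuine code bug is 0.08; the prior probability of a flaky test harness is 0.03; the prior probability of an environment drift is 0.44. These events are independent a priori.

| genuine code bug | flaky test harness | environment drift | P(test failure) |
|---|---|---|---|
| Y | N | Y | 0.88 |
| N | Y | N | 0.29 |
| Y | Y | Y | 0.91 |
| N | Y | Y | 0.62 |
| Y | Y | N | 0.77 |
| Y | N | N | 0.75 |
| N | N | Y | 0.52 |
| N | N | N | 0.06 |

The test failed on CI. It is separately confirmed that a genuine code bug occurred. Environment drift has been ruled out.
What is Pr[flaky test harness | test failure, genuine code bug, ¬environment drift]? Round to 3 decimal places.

Pr[flaky test harness | test failure, genuine code bug, ¬environment drift] ≈ 0.031

P(test failure | genuine code bug, ¬environment drift) = 0.75·0.97 + 0.77·0.03 = 0.727500 + 0.023100 = 0.750600
Restricting to configurations with flaky test harness present: 0.77·0.03 = 0.023100.
So P(flaky test harness | test failure, genuine code bug, ¬environment drift) = 0.023100/0.750600 ≈ 0.031.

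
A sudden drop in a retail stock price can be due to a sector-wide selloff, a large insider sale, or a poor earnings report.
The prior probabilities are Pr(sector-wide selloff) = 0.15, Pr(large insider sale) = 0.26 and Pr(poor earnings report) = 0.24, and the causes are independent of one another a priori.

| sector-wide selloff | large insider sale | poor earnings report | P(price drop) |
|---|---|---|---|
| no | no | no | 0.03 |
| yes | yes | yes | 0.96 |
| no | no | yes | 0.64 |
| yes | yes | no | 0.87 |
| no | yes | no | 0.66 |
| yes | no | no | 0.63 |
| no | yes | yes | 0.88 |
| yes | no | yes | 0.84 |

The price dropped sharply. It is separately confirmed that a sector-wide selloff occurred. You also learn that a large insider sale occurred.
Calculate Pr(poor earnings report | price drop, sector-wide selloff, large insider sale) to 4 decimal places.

Pr(poor earnings report | price drop, sector-wide selloff, large insider sale) ≈ 0.2584

Sum P(price drop|·) weighted by the priors over both values of poor earnings report:
  P(price drop | sector-wide selloff, large insider sale) = 0.87·0.76 + 0.96·0.24
        = 0.661200 + 0.230400 = 0.891600
The terms with poor earnings report present sum to 0.230400, so
  P(poor earnings report | price drop, sector-wide selloff, large insider sale) = 0.230400 / 0.891600 ≈ 0.2584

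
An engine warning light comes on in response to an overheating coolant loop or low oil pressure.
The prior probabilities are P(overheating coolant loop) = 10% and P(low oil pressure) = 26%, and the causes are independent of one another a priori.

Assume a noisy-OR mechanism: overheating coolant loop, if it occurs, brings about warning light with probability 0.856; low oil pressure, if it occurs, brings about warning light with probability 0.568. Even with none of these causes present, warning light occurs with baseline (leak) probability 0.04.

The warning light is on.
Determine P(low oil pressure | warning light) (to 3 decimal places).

Under noisy-OR, P(warning light | causes) = 1 − (1−0.04)·∏(1−qᵢ) over the active causes.
For the numerator, keep only low oil pressure=true terms: 0.136956 + 0.024447 = 0.161403
The normalizing constant is 0.04·0.9·0.74 + 0.58528·0.9·0.26 + 0.86176·0.1·0.74 + 0.94028·0.1·0.26 = 0.251813
Posterior = 0.161403 / 0.251813 ≈ 0.641

P(low oil pressure | warning light) ≈ 0.641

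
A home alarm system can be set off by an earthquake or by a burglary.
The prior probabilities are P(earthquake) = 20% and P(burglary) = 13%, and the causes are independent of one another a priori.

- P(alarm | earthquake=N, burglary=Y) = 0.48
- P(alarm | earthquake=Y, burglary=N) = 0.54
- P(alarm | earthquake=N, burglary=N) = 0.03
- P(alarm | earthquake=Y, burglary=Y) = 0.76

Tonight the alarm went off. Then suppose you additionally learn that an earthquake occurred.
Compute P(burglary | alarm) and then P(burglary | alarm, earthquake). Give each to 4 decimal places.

Enumerate the 4 (earthquake, burglary) configurations and weight by the priors:
  P(alarm) = 0.03×0.8×0.87 + 0.48×0.8×0.13 + 0.54×0.2×0.87 + 0.76×0.2×0.13
        = 0.020880 + 0.049920 + 0.093960 + 0.019760 = 0.184520
Keeping only the burglary-present terms gives 0.069680, so
  P(burglary | alarm) = 0.069680 / 0.184520 ≈ 0.3776

Now also conditioning on earthquake=true:
By total probability over both values of burglary:
  P(alarm | earthquake) = 0.54·0.87 + 0.76·0.13
        = 0.469800 + 0.098800 = 0.568600
Keeping only the burglary-present terms gives 0.098800, so
  P(burglary | alarm, earthquake) = 0.098800 / 0.568600 ≈ 0.1738
The drop from 0.3776 to 0.1738 is the explaining-away (discounting) effect.

P(burglary | alarm) ≈ 0.3776; P(burglary | alarm, earthquake) ≈ 0.1738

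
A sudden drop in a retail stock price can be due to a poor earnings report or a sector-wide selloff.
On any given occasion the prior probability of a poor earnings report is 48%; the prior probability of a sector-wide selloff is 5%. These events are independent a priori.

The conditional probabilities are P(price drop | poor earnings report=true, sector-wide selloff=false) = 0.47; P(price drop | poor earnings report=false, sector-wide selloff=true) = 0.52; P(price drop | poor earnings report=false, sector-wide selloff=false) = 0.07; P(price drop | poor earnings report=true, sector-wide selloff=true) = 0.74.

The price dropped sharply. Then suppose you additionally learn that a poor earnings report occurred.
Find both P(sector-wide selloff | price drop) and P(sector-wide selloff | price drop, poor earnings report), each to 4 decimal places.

Numerator (weight on configurations with sector-wide selloff): 0.013520 + 0.017760 = 0.031280
Normalizer over all consistent configurations: 0.07×0.52×0.95 + 0.52×0.52×0.05 + 0.47×0.48×0.95 + 0.74×0.48×0.05 = 0.280180
Posterior = 0.031280 / 0.280180 ≈ 0.1116

Now also conditioning on poor earnings report=true:
Numerator (weight on configurations with sector-wide selloff): 0.74·0.05 = 0.037000
Denominator P(price drop | poor earnings report): 0.47·0.95 + 0.74·0.05 = 0.483500
P(sector-wide selloff | price drop, poor earnings report) = 0.037000/0.483500 ≈ 0.0765
Conditioning on poor earnings report lowers the posterior on sector-wide selloff: the classic explaining-away effect in a common-effect structure.

P(sector-wide selloff | price drop) ≈ 0.1116; P(sector-wide selloff | price drop, poor earnings report) ≈ 0.0765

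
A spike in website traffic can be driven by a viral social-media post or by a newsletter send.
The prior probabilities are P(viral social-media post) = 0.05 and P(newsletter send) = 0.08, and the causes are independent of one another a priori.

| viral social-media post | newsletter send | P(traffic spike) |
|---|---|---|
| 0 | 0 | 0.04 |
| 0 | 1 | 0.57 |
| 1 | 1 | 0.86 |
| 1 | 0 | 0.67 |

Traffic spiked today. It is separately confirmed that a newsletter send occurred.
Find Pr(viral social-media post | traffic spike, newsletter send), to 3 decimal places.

Pr(viral social-media post | traffic spike, newsletter send) ≈ 0.074

By total probability over both values of viral social-media post:
  P(traffic spike | newsletter send) = 0.57×0.95 + 0.86×0.05
        = 0.541500 + 0.043000 = 0.584500
The terms with viral social-media post present sum to 0.043000, so
  P(viral social-media post | traffic spike, newsletter send) = 0.043000 / 0.584500 ≈ 0.074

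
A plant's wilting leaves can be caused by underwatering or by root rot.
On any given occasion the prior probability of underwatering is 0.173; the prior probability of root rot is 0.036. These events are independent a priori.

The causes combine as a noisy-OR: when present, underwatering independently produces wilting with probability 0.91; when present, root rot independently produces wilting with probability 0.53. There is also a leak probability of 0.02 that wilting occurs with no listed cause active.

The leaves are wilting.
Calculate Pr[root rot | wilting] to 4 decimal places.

Pr[root rot | wilting] ≈ 0.1159

Under noisy-OR, P(wilting | causes) = 1 − (1−0.02)·∏(1−qᵢ) over the active causes.
P(wilting) = 0.02×0.827×0.964 + 0.5394×0.827×0.036 + 0.9118×0.173×0.964 + 0.958546×0.173×0.036 = 0.015945 + 0.016059 + 0.152063 + 0.005970 = 0.190037
The root rot-present share is 0.016059 + 0.005970 = 0.022029.
P(root rot | wilting) = 0.022029 / 0.190037 ≈ 0.1159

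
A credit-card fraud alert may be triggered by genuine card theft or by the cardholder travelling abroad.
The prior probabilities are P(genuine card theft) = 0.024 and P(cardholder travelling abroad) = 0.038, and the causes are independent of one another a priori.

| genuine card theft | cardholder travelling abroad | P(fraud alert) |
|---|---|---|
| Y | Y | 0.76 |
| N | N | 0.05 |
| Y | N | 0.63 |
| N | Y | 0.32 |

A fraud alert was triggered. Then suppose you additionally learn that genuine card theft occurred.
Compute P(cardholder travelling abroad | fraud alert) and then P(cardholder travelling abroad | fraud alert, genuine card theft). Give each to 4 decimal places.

P(cardholder travelling abroad | fraud alert) ≈ 0.1696; P(cardholder travelling abroad | fraud alert, genuine card theft) ≈ 0.0455

Numerator (weight on configurations with cardholder travelling abroad): 0.011868 + 0.000693 = 0.012561
Denominator P(fraud alert): 0.05×0.976×0.962 + 0.32×0.976×0.038 + 0.63×0.024×0.962 + 0.76×0.024×0.038 = 0.074052
Posterior = 0.012561 / 0.074052 ≈ 0.1696

With the extra evidence:
P(fraud alert | genuine card theft) = 0.63·0.962 + 0.76·0.038 = 0.606060 + 0.028880 = 0.634940
Of this, 0.028880 comes from 0.76·0.038 (the cardholder travelling abroad=true cases).
So P(cardholder travelling abroad | fraud alert, genuine card theft) = 0.028880/0.634940 ≈ 0.0455.
The drop from 0.1696 to 0.0455 is the explaining-away (discounting) effect.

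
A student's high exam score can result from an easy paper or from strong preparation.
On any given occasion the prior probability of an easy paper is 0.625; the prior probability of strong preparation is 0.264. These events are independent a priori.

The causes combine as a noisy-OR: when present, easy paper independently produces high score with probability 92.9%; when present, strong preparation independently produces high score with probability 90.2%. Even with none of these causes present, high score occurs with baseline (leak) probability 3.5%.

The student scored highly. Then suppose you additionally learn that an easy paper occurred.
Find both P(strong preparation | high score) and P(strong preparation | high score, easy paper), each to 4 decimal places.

P(strong preparation | high score) ≈ 0.3665; P(strong preparation | high score, easy paper) ≈ 0.2767

Under noisy-OR, P(high score | causes) = 1 − (1−0.035)·∏(1−qᵢ) over the active causes.
P(high score) = 0.035·0.375·0.736 + 0.90543·0.375·0.264 + 0.931485·0.625·0.736 + 0.993286·0.625·0.264 = 0.009660 + 0.089638 + 0.428483 + 0.163892 = 0.691673
Of this, 0.253530 comes from 0.089638 + 0.163892 (the strong preparation=true cases).
Hence the posterior is 0.253530/0.691673 ≈ 0.3665.

Now condition on the additional information:
P(high score | easy paper) = 0.931485*0.736 + 0.993286*0.264 = 0.685573 + 0.262228 = 0.947801
Restricting to configurations with strong preparation present: 0.993286*0.264 = 0.262228.
Hence the posterior is 0.262228/0.947801 ≈ 0.2767.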